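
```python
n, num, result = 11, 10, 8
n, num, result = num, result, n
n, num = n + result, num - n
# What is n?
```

Trace (tracking n):
n, num, result = (11, 10, 8)  # -> n = 11, num = 10, result = 8
n, num, result = (num, result, n)  # -> n = 10, num = 8, result = 11
n, num = (n + result, num - n)  # -> n = 21, num = -2

Answer: 21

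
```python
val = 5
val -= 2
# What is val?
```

Answer: 3

Derivation:
Trace (tracking val):
val = 5  # -> val = 5
val -= 2  # -> val = 3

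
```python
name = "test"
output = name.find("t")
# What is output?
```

Answer: 0

Derivation:
Trace (tracking output):
name = 'test'  # -> name = 'test'
output = name.find('t')  # -> output = 0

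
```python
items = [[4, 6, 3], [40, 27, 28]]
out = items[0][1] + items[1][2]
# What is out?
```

Answer: 34

Derivation:
Trace (tracking out):
items = [[4, 6, 3], [40, 27, 28]]  # -> items = [[4, 6, 3], [40, 27, 28]]
out = items[0][1] + items[1][2]  # -> out = 34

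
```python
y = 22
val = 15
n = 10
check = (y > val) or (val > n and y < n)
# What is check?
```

Trace (tracking check):
y = 22  # -> y = 22
val = 15  # -> val = 15
n = 10  # -> n = 10
check = y > val or (val > n and y < n)  # -> check = True

Answer: True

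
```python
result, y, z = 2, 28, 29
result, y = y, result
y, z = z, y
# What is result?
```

Trace (tracking result):
result, y, z = (2, 28, 29)  # -> result = 2, y = 28, z = 29
result, y = (y, result)  # -> result = 28, y = 2
y, z = (z, y)  # -> y = 29, z = 2

Answer: 28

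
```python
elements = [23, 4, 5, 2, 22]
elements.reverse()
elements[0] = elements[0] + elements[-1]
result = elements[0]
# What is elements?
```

Trace (tracking elements):
elements = [23, 4, 5, 2, 22]  # -> elements = [23, 4, 5, 2, 22]
elements.reverse()  # -> elements = [22, 2, 5, 4, 23]
elements[0] = elements[0] + elements[-1]  # -> elements = [45, 2, 5, 4, 23]
result = elements[0]  # -> result = 45

Answer: [45, 2, 5, 4, 23]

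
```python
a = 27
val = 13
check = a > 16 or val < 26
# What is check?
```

Trace (tracking check):
a = 27  # -> a = 27
val = 13  # -> val = 13
check = a > 16 or val < 26  # -> check = True

Answer: True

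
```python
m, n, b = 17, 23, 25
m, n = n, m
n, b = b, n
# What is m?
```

Trace (tracking m):
m, n, b = (17, 23, 25)  # -> m = 17, n = 23, b = 25
m, n = (n, m)  # -> m = 23, n = 17
n, b = (b, n)  # -> n = 25, b = 17

Answer: 23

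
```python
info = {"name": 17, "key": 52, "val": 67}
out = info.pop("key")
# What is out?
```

Trace (tracking out):
info = {'name': 17, 'key': 52, 'val': 67}  # -> info = {'name': 17, 'key': 52, 'val': 67}
out = info.pop('key')  # -> out = 52

Answer: 52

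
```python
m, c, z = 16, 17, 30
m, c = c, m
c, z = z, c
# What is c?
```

Trace (tracking c):
m, c, z = (16, 17, 30)  # -> m = 16, c = 17, z = 30
m, c = (c, m)  # -> m = 17, c = 16
c, z = (z, c)  # -> c = 30, z = 16

Answer: 30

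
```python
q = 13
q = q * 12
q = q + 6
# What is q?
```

Trace (tracking q):
q = 13  # -> q = 13
q = q * 12  # -> q = 156
q = q + 6  # -> q = 162

Answer: 162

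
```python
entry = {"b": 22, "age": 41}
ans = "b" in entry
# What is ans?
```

Trace (tracking ans):
entry = {'b': 22, 'age': 41}  # -> entry = {'b': 22, 'age': 41}
ans = 'b' in entry  # -> ans = True

Answer: True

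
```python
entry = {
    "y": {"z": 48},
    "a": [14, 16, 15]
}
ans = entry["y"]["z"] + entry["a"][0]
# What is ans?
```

Trace (tracking ans):
entry = {'y': {'z': 48}, 'a': [14, 16, 15]}  # -> entry = {'y': {'z': 48}, 'a': [14, 16, 15]}
ans = entry['y']['z'] + entry['a'][0]  # -> ans = 62

Answer: 62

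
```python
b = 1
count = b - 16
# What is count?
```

Answer: -15

Derivation:
Trace (tracking count):
b = 1  # -> b = 1
count = b - 16  # -> count = -15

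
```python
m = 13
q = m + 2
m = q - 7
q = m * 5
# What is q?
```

Answer: 40

Derivation:
Trace (tracking q):
m = 13  # -> m = 13
q = m + 2  # -> q = 15
m = q - 7  # -> m = 8
q = m * 5  # -> q = 40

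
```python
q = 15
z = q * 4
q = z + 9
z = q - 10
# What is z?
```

Trace (tracking z):
q = 15  # -> q = 15
z = q * 4  # -> z = 60
q = z + 9  # -> q = 69
z = q - 10  # -> z = 59

Answer: 59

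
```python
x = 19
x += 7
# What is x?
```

Trace (tracking x):
x = 19  # -> x = 19
x += 7  # -> x = 26

Answer: 26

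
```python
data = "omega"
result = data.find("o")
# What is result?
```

Answer: 0

Derivation:
Trace (tracking result):
data = 'omega'  # -> data = 'omega'
result = data.find('o')  # -> result = 0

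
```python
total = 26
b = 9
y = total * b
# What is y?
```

Trace (tracking y):
total = 26  # -> total = 26
b = 9  # -> b = 9
y = total * b  # -> y = 234

Answer: 234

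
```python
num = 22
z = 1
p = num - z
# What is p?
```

Trace (tracking p):
num = 22  # -> num = 22
z = 1  # -> z = 1
p = num - z  # -> p = 21

Answer: 21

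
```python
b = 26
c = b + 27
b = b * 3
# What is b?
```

Answer: 78

Derivation:
Trace (tracking b):
b = 26  # -> b = 26
c = b + 27  # -> c = 53
b = b * 3  # -> b = 78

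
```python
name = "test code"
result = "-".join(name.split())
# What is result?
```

Trace (tracking result):
name = 'test code'  # -> name = 'test code'
result = '-'.join(name.split())  # -> result = 'test-code'

Answer: 'test-code'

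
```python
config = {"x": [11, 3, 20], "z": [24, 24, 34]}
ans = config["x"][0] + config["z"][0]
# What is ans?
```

Trace (tracking ans):
config = {'x': [11, 3, 20], 'z': [24, 24, 34]}  # -> config = {'x': [11, 3, 20], 'z': [24, 24, 34]}
ans = config['x'][0] + config['z'][0]  # -> ans = 35

Answer: 35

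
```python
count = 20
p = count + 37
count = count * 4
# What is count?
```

Answer: 80

Derivation:
Trace (tracking count):
count = 20  # -> count = 20
p = count + 37  # -> p = 57
count = count * 4  # -> count = 80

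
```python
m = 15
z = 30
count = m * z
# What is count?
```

Trace (tracking count):
m = 15  # -> m = 15
z = 30  # -> z = 30
count = m * z  # -> count = 450

Answer: 450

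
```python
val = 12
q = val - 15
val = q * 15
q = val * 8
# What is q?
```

Answer: -360

Derivation:
Trace (tracking q):
val = 12  # -> val = 12
q = val - 15  # -> q = -3
val = q * 15  # -> val = -45
q = val * 8  # -> q = -360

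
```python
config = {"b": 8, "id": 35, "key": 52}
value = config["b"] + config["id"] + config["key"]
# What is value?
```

Answer: 95

Derivation:
Trace (tracking value):
config = {'b': 8, 'id': 35, 'key': 52}  # -> config = {'b': 8, 'id': 35, 'key': 52}
value = config['b'] + config['id'] + config['key']  # -> value = 95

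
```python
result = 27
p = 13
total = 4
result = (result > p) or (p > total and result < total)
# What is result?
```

Trace (tracking result):
result = 27  # -> result = 27
p = 13  # -> p = 13
total = 4  # -> total = 4
result = result > p or (p > total and result < total)  # -> result = True

Answer: True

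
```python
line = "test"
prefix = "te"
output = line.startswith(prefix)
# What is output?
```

Trace (tracking output):
line = 'test'  # -> line = 'test'
prefix = 'te'  # -> prefix = 'te'
output = line.startswith(prefix)  # -> output = True

Answer: True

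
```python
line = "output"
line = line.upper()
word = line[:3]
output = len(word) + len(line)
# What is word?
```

Trace (tracking word):
line = 'output'  # -> line = 'output'
line = line.upper()  # -> line = 'OUTPUT'
word = line[:3]  # -> word = 'OUT'
output = len(word) + len(line)  # -> output = 9

Answer: 'OUT'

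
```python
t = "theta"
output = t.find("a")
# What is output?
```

Answer: 4

Derivation:
Trace (tracking output):
t = 'theta'  # -> t = 'theta'
output = t.find('a')  # -> output = 4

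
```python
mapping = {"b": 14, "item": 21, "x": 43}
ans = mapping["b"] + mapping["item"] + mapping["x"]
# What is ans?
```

Trace (tracking ans):
mapping = {'b': 14, 'item': 21, 'x': 43}  # -> mapping = {'b': 14, 'item': 21, 'x': 43}
ans = mapping['b'] + mapping['item'] + mapping['x']  # -> ans = 78

Answer: 78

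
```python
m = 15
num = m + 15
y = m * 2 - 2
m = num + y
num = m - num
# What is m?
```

Answer: 58

Derivation:
Trace (tracking m):
m = 15  # -> m = 15
num = m + 15  # -> num = 30
y = m * 2 - 2  # -> y = 28
m = num + y  # -> m = 58
num = m - num  # -> num = 28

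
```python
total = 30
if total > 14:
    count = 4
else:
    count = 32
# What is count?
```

Trace (tracking count):
total = 30  # -> total = 30
if total > 14:  # condition is True
    count = 4  # -> count = 4

Answer: 4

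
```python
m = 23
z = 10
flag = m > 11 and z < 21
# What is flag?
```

Trace (tracking flag):
m = 23  # -> m = 23
z = 10  # -> z = 10
flag = m > 11 and z < 21  # -> flag = True

Answer: True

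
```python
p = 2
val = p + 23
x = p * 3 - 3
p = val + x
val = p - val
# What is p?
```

Answer: 28

Derivation:
Trace (tracking p):
p = 2  # -> p = 2
val = p + 23  # -> val = 25
x = p * 3 - 3  # -> x = 3
p = val + x  # -> p = 28
val = p - val  # -> val = 3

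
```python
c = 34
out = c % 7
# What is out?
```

Answer: 6

Derivation:
Trace (tracking out):
c = 34  # -> c = 34
out = c % 7  # -> out = 6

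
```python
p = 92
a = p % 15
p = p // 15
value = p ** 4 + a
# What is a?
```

Answer: 2

Derivation:
Trace (tracking a):
p = 92  # -> p = 92
a = p % 15  # -> a = 2
p = p // 15  # -> p = 6
value = p ** 4 + a  # -> value = 1298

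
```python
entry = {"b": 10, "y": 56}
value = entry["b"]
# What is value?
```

Trace (tracking value):
entry = {'b': 10, 'y': 56}  # -> entry = {'b': 10, 'y': 56}
value = entry['b']  # -> value = 10

Answer: 10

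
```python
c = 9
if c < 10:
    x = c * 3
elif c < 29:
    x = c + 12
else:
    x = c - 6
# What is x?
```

Trace (tracking x):
c = 9  # -> c = 9
if c < 10:  # condition is True
    x = c * 3  # -> x = 27

Answer: 27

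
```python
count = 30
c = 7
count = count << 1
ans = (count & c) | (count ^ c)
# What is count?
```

Answer: 60

Derivation:
Trace (tracking count):
count = 30  # -> count = 30
c = 7  # -> c = 7
count = count << 1  # -> count = 60
ans = count & c | count ^ c  # -> ans = 63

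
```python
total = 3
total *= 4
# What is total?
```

Trace (tracking total):
total = 3  # -> total = 3
total *= 4  # -> total = 12

Answer: 12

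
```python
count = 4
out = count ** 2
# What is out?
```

Answer: 16

Derivation:
Trace (tracking out):
count = 4  # -> count = 4
out = count ** 2  # -> out = 16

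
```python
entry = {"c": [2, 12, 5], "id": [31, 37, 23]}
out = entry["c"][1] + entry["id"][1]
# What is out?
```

Trace (tracking out):
entry = {'c': [2, 12, 5], 'id': [31, 37, 23]}  # -> entry = {'c': [2, 12, 5], 'id': [31, 37, 23]}
out = entry['c'][1] + entry['id'][1]  # -> out = 49

Answer: 49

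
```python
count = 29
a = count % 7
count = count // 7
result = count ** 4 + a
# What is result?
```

Trace (tracking result):
count = 29  # -> count = 29
a = count % 7  # -> a = 1
count = count // 7  # -> count = 4
result = count ** 4 + a  # -> result = 257

Answer: 257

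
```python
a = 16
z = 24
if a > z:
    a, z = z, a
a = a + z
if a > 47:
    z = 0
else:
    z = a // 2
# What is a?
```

Trace (tracking a):
a = 16  # -> a = 16
z = 24  # -> z = 24
if a > z:  # condition is False
a = a + z  # -> a = 40
if a > 47:  # condition is False
else:
    z = a // 2  # -> z = 20

Answer: 40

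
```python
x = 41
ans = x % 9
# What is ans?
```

Answer: 5

Derivation:
Trace (tracking ans):
x = 41  # -> x = 41
ans = x % 9  # -> ans = 5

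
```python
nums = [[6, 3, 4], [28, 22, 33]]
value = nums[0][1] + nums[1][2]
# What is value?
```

Answer: 36

Derivation:
Trace (tracking value):
nums = [[6, 3, 4], [28, 22, 33]]  # -> nums = [[6, 3, 4], [28, 22, 33]]
value = nums[0][1] + nums[1][2]  # -> value = 36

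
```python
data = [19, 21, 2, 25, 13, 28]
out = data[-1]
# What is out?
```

Trace (tracking out):
data = [19, 21, 2, 25, 13, 28]  # -> data = [19, 21, 2, 25, 13, 28]
out = data[-1]  # -> out = 28

Answer: 28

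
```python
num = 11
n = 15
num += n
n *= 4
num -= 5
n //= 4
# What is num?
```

Trace (tracking num):
num = 11  # -> num = 11
n = 15  # -> n = 15
num += n  # -> num = 26
n *= 4  # -> n = 60
num -= 5  # -> num = 21
n //= 4  # -> n = 15

Answer: 21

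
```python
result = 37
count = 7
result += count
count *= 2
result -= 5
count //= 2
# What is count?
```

Answer: 7

Derivation:
Trace (tracking count):
result = 37  # -> result = 37
count = 7  # -> count = 7
result += count  # -> result = 44
count *= 2  # -> count = 14
result -= 5  # -> result = 39
count //= 2  # -> count = 7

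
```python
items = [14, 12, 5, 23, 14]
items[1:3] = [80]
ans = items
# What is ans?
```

Answer: [14, 80, 23, 14]

Derivation:
Trace (tracking ans):
items = [14, 12, 5, 23, 14]  # -> items = [14, 12, 5, 23, 14]
items[1:3] = [80]  # -> items = [14, 80, 23, 14]
ans = items  # -> ans = [14, 80, 23, 14]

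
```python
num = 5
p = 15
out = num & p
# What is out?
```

Answer: 5

Derivation:
Trace (tracking out):
num = 5  # -> num = 5
p = 15  # -> p = 15
out = num & p  # -> out = 5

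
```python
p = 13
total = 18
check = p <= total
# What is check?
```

Answer: True

Derivation:
Trace (tracking check):
p = 13  # -> p = 13
total = 18  # -> total = 18
check = p <= total  # -> check = True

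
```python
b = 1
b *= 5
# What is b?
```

Answer: 5

Derivation:
Trace (tracking b):
b = 1  # -> b = 1
b *= 5  # -> b = 5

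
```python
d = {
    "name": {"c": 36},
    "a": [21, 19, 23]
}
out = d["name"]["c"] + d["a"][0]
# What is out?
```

Trace (tracking out):
d = {'name': {'c': 36}, 'a': [21, 19, 23]}  # -> d = {'name': {'c': 36}, 'a': [21, 19, 23]}
out = d['name']['c'] + d['a'][0]  # -> out = 57

Answer: 57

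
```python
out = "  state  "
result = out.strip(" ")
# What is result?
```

Answer: 'state'

Derivation:
Trace (tracking result):
out = '  state  '  # -> out = '  state  '
result = out.strip(' ')  # -> result = 'state'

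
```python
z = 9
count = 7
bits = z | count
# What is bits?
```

Trace (tracking bits):
z = 9  # -> z = 9
count = 7  # -> count = 7
bits = z | count  # -> bits = 15

Answer: 15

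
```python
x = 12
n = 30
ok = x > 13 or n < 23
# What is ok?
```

Answer: False

Derivation:
Trace (tracking ok):
x = 12  # -> x = 12
n = 30  # -> n = 30
ok = x > 13 or n < 23  # -> ok = False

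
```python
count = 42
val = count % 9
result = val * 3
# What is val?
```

Answer: 6

Derivation:
Trace (tracking val):
count = 42  # -> count = 42
val = count % 9  # -> val = 6
result = val * 3  # -> result = 18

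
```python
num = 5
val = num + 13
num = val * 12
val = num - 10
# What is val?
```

Answer: 206

Derivation:
Trace (tracking val):
num = 5  # -> num = 5
val = num + 13  # -> val = 18
num = val * 12  # -> num = 216
val = num - 10  # -> val = 206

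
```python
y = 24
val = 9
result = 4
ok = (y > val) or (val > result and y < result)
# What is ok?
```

Answer: True

Derivation:
Trace (tracking ok):
y = 24  # -> y = 24
val = 9  # -> val = 9
result = 4  # -> result = 4
ok = y > val or (val > result and y < result)  # -> ok = True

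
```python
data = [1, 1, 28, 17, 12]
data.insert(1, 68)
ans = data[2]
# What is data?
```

Answer: [1, 68, 1, 28, 17, 12]

Derivation:
Trace (tracking data):
data = [1, 1, 28, 17, 12]  # -> data = [1, 1, 28, 17, 12]
data.insert(1, 68)  # -> data = [1, 68, 1, 28, 17, 12]
ans = data[2]  # -> ans = 1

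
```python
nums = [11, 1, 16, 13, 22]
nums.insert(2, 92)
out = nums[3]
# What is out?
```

Trace (tracking out):
nums = [11, 1, 16, 13, 22]  # -> nums = [11, 1, 16, 13, 22]
nums.insert(2, 92)  # -> nums = [11, 1, 92, 16, 13, 22]
out = nums[3]  # -> out = 16

Answer: 16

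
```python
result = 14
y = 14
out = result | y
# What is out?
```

Answer: 14

Derivation:
Trace (tracking out):
result = 14  # -> result = 14
y = 14  # -> y = 14
out = result | y  # -> out = 14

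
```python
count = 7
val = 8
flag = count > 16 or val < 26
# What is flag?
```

Trace (tracking flag):
count = 7  # -> count = 7
val = 8  # -> val = 8
flag = count > 16 or val < 26  # -> flag = True

Answer: True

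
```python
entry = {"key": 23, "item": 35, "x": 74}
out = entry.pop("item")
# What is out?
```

Trace (tracking out):
entry = {'key': 23, 'item': 35, 'x': 74}  # -> entry = {'key': 23, 'item': 35, 'x': 74}
out = entry.pop('item')  # -> out = 35

Answer: 35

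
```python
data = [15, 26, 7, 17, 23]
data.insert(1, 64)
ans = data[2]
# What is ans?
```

Trace (tracking ans):
data = [15, 26, 7, 17, 23]  # -> data = [15, 26, 7, 17, 23]
data.insert(1, 64)  # -> data = [15, 64, 26, 7, 17, 23]
ans = data[2]  # -> ans = 26

Answer: 26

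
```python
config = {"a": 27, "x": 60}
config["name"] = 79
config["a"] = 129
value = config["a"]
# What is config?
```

Trace (tracking config):
config = {'a': 27, 'x': 60}  # -> config = {'a': 27, 'x': 60}
config['name'] = 79  # -> config = {'a': 27, 'x': 60, 'name': 79}
config['a'] = 129  # -> config = {'a': 129, 'x': 60, 'name': 79}
value = config['a']  # -> value = 129

Answer: {'a': 129, 'x': 60, 'name': 79}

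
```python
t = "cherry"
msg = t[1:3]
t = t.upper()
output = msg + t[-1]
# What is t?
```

Answer: 'CHERRY'

Derivation:
Trace (tracking t):
t = 'cherry'  # -> t = 'cherry'
msg = t[1:3]  # -> msg = 'he'
t = t.upper()  # -> t = 'CHERRY'
output = msg + t[-1]  # -> output = 'heY'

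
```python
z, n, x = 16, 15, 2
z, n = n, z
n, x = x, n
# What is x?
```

Answer: 16

Derivation:
Trace (tracking x):
z, n, x = (16, 15, 2)  # -> z = 16, n = 15, x = 2
z, n = (n, z)  # -> z = 15, n = 16
n, x = (x, n)  # -> n = 2, x = 16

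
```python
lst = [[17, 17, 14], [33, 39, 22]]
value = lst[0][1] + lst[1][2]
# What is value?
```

Trace (tracking value):
lst = [[17, 17, 14], [33, 39, 22]]  # -> lst = [[17, 17, 14], [33, 39, 22]]
value = lst[0][1] + lst[1][2]  # -> value = 39

Answer: 39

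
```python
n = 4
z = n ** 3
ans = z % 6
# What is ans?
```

Answer: 4

Derivation:
Trace (tracking ans):
n = 4  # -> n = 4
z = n ** 3  # -> z = 64
ans = z % 6  # -> ans = 4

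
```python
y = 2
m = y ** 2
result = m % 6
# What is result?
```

Trace (tracking result):
y = 2  # -> y = 2
m = y ** 2  # -> m = 4
result = m % 6  # -> result = 4

Answer: 4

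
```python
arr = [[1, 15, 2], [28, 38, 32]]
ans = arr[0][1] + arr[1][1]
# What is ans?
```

Trace (tracking ans):
arr = [[1, 15, 2], [28, 38, 32]]  # -> arr = [[1, 15, 2], [28, 38, 32]]
ans = arr[0][1] + arr[1][1]  # -> ans = 53

Answer: 53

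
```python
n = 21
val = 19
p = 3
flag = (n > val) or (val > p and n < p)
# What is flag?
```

Trace (tracking flag):
n = 21  # -> n = 21
val = 19  # -> val = 19
p = 3  # -> p = 3
flag = n > val or (val > p and n < p)  # -> flag = True

Answer: True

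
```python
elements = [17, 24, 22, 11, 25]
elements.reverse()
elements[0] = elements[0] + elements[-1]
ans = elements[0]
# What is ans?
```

Answer: 42

Derivation:
Trace (tracking ans):
elements = [17, 24, 22, 11, 25]  # -> elements = [17, 24, 22, 11, 25]
elements.reverse()  # -> elements = [25, 11, 22, 24, 17]
elements[0] = elements[0] + elements[-1]  # -> elements = [42, 11, 22, 24, 17]
ans = elements[0]  # -> ans = 42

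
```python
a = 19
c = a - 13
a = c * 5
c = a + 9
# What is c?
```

Trace (tracking c):
a = 19  # -> a = 19
c = a - 13  # -> c = 6
a = c * 5  # -> a = 30
c = a + 9  # -> c = 39

Answer: 39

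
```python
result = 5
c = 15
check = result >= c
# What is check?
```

Answer: False

Derivation:
Trace (tracking check):
result = 5  # -> result = 5
c = 15  # -> c = 15
check = result >= c  # -> check = False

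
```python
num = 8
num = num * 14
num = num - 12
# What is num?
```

Answer: 100

Derivation:
Trace (tracking num):
num = 8  # -> num = 8
num = num * 14  # -> num = 112
num = num - 12  # -> num = 100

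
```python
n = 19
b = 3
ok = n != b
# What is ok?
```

Trace (tracking ok):
n = 19  # -> n = 19
b = 3  # -> b = 3
ok = n != b  # -> ok = True

Answer: True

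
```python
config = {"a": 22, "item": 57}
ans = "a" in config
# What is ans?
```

Answer: True

Derivation:
Trace (tracking ans):
config = {'a': 22, 'item': 57}  # -> config = {'a': 22, 'item': 57}
ans = 'a' in config  # -> ans = True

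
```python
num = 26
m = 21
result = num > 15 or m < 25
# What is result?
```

Answer: True

Derivation:
Trace (tracking result):
num = 26  # -> num = 26
m = 21  # -> m = 21
result = num > 15 or m < 25  # -> result = True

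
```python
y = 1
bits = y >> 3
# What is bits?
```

Answer: 0

Derivation:
Trace (tracking bits):
y = 1  # -> y = 1
bits = y >> 3  # -> bits = 0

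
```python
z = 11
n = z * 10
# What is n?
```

Answer: 110

Derivation:
Trace (tracking n):
z = 11  # -> z = 11
n = z * 10  # -> n = 110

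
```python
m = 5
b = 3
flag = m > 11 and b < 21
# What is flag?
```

Trace (tracking flag):
m = 5  # -> m = 5
b = 3  # -> b = 3
flag = m > 11 and b < 21  # -> flag = False

Answer: False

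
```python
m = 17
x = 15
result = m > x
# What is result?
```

Trace (tracking result):
m = 17  # -> m = 17
x = 15  # -> x = 15
result = m > x  # -> result = True

Answer: True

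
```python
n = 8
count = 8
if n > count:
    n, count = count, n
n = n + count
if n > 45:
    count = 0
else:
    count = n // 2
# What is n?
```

Trace (tracking n):
n = 8  # -> n = 8
count = 8  # -> count = 8
if n > count:  # condition is False
n = n + count  # -> n = 16
if n > 45:  # condition is False
else:
    count = n // 2  # -> count = 8

Answer: 16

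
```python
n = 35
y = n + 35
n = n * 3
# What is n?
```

Answer: 105

Derivation:
Trace (tracking n):
n = 35  # -> n = 35
y = n + 35  # -> y = 70
n = n * 3  # -> n = 105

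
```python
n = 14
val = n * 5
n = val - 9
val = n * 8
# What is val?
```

Answer: 488

Derivation:
Trace (tracking val):
n = 14  # -> n = 14
val = n * 5  # -> val = 70
n = val - 9  # -> n = 61
val = n * 8  # -> val = 488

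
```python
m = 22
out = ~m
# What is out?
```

Answer: -23

Derivation:
Trace (tracking out):
m = 22  # -> m = 22
out = ~m  # -> out = -23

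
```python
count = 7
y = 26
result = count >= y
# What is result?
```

Answer: False

Derivation:
Trace (tracking result):
count = 7  # -> count = 7
y = 26  # -> y = 26
result = count >= y  # -> result = False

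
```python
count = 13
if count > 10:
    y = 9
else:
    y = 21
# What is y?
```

Trace (tracking y):
count = 13  # -> count = 13
if count > 10:  # condition is True
    y = 9  # -> y = 9

Answer: 9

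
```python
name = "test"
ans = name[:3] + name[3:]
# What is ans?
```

Trace (tracking ans):
name = 'test'  # -> name = 'test'
ans = name[:3] + name[3:]  # -> ans = 'test'

Answer: 'test'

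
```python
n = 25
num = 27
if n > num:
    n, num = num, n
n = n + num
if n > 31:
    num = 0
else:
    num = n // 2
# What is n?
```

Trace (tracking n):
n = 25  # -> n = 25
num = 27  # -> num = 27
if n > num:  # condition is False
n = n + num  # -> n = 52
if n > 31:  # condition is True
    num = 0  # -> num = 0

Answer: 52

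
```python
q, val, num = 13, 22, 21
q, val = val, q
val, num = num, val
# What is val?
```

Trace (tracking val):
q, val, num = (13, 22, 21)  # -> q = 13, val = 22, num = 21
q, val = (val, q)  # -> q = 22, val = 13
val, num = (num, val)  # -> val = 21, num = 13

Answer: 21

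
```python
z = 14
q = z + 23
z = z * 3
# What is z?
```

Answer: 42

Derivation:
Trace (tracking z):
z = 14  # -> z = 14
q = z + 23  # -> q = 37
z = z * 3  # -> z = 42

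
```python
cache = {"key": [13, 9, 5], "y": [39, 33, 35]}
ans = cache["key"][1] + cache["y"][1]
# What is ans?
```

Answer: 42

Derivation:
Trace (tracking ans):
cache = {'key': [13, 9, 5], 'y': [39, 33, 35]}  # -> cache = {'key': [13, 9, 5], 'y': [39, 33, 35]}
ans = cache['key'][1] + cache['y'][1]  # -> ans = 42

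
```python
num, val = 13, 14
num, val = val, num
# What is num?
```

Trace (tracking num):
num, val = (13, 14)  # -> num = 13, val = 14
num, val = (val, num)  # -> num = 14, val = 13

Answer: 14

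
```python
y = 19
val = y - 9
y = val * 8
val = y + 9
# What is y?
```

Trace (tracking y):
y = 19  # -> y = 19
val = y - 9  # -> val = 10
y = val * 8  # -> y = 80
val = y + 9  # -> val = 89

Answer: 80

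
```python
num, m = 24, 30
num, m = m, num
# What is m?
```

Answer: 24

Derivation:
Trace (tracking m):
num, m = (24, 30)  # -> num = 24, m = 30
num, m = (m, num)  # -> num = 30, m = 24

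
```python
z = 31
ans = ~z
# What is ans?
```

Trace (tracking ans):
z = 31  # -> z = 31
ans = ~z  # -> ans = -32

Answer: -32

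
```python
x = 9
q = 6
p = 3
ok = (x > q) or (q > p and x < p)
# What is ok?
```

Trace (tracking ok):
x = 9  # -> x = 9
q = 6  # -> q = 6
p = 3  # -> p = 3
ok = x > q or (q > p and x < p)  # -> ok = True

Answer: True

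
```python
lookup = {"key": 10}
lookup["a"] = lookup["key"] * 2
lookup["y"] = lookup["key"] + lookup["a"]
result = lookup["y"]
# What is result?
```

Answer: 30

Derivation:
Trace (tracking result):
lookup = {'key': 10}  # -> lookup = {'key': 10}
lookup['a'] = lookup['key'] * 2  # -> lookup = {'key': 10, 'a': 20}
lookup['y'] = lookup['key'] + lookup['a']  # -> lookup = {'key': 10, 'a': 20, 'y': 30}
result = lookup['y']  # -> result = 30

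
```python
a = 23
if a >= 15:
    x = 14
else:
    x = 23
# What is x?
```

Trace (tracking x):
a = 23  # -> a = 23
if a >= 15:  # condition is True
    x = 14  # -> x = 14

Answer: 14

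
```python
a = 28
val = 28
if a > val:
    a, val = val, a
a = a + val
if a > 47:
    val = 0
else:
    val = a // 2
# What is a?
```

Answer: 56

Derivation:
Trace (tracking a):
a = 28  # -> a = 28
val = 28  # -> val = 28
if a > val:  # condition is False
a = a + val  # -> a = 56
if a > 47:  # condition is True
    val = 0  # -> val = 0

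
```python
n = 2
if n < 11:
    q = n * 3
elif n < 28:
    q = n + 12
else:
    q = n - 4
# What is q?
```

Answer: 6

Derivation:
Trace (tracking q):
n = 2  # -> n = 2
if n < 11:  # condition is True
    q = n * 3  # -> q = 6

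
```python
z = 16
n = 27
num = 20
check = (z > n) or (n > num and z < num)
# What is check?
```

Answer: True

Derivation:
Trace (tracking check):
z = 16  # -> z = 16
n = 27  # -> n = 27
num = 20  # -> num = 20
check = z > n or (n > num and z < num)  # -> check = True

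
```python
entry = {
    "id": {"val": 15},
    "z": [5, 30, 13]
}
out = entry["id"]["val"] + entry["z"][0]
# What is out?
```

Answer: 20

Derivation:
Trace (tracking out):
entry = {'id': {'val': 15}, 'z': [5, 30, 13]}  # -> entry = {'id': {'val': 15}, 'z': [5, 30, 13]}
out = entry['id']['val'] + entry['z'][0]  # -> out = 20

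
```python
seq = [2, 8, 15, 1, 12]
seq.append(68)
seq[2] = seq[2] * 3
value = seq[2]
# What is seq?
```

Answer: [2, 8, 45, 1, 12, 68]

Derivation:
Trace (tracking seq):
seq = [2, 8, 15, 1, 12]  # -> seq = [2, 8, 15, 1, 12]
seq.append(68)  # -> seq = [2, 8, 15, 1, 12, 68]
seq[2] = seq[2] * 3  # -> seq = [2, 8, 45, 1, 12, 68]
value = seq[2]  # -> value = 45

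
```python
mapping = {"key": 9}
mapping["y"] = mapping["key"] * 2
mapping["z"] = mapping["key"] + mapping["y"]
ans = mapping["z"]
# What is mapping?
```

Trace (tracking mapping):
mapping = {'key': 9}  # -> mapping = {'key': 9}
mapping['y'] = mapping['key'] * 2  # -> mapping = {'key': 9, 'y': 18}
mapping['z'] = mapping['key'] + mapping['y']  # -> mapping = {'key': 9, 'y': 18, 'z': 27}
ans = mapping['z']  # -> ans = 27

Answer: {'key': 9, 'y': 18, 'z': 27}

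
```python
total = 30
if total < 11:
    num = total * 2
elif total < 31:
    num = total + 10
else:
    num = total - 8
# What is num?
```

Answer: 40

Derivation:
Trace (tracking num):
total = 30  # -> total = 30
if total < 11:  # condition is False
elif total < 31:  # condition is True
    num = total + 10  # -> num = 40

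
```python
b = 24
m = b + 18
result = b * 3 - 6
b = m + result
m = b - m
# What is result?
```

Answer: 66

Derivation:
Trace (tracking result):
b = 24  # -> b = 24
m = b + 18  # -> m = 42
result = b * 3 - 6  # -> result = 66
b = m + result  # -> b = 108
m = b - m  # -> m = 66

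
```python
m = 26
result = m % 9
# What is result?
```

Trace (tracking result):
m = 26  # -> m = 26
result = m % 9  # -> result = 8

Answer: 8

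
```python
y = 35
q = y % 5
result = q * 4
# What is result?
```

Answer: 0

Derivation:
Trace (tracking result):
y = 35  # -> y = 35
q = y % 5  # -> q = 0
result = q * 4  # -> result = 0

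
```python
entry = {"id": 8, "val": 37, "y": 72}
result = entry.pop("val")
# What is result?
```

Trace (tracking result):
entry = {'id': 8, 'val': 37, 'y': 72}  # -> entry = {'id': 8, 'val': 37, 'y': 72}
result = entry.pop('val')  # -> result = 37

Answer: 37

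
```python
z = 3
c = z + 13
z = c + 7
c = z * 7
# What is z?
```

Trace (tracking z):
z = 3  # -> z = 3
c = z + 13  # -> c = 16
z = c + 7  # -> z = 23
c = z * 7  # -> c = 161

Answer: 23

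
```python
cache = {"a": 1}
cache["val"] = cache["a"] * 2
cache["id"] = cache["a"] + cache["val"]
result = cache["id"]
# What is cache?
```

Trace (tracking cache):
cache = {'a': 1}  # -> cache = {'a': 1}
cache['val'] = cache['a'] * 2  # -> cache = {'a': 1, 'val': 2}
cache['id'] = cache['a'] + cache['val']  # -> cache = {'a': 1, 'val': 2, 'id': 3}
result = cache['id']  # -> result = 3

Answer: {'a': 1, 'val': 2, 'id': 3}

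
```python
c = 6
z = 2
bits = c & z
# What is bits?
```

Answer: 2

Derivation:
Trace (tracking bits):
c = 6  # -> c = 6
z = 2  # -> z = 2
bits = c & z  # -> bits = 2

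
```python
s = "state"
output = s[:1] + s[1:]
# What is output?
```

Answer: 'state'

Derivation:
Trace (tracking output):
s = 'state'  # -> s = 'state'
output = s[:1] + s[1:]  # -> output = 'state'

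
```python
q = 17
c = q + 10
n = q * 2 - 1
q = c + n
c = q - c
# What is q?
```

Answer: 60

Derivation:
Trace (tracking q):
q = 17  # -> q = 17
c = q + 10  # -> c = 27
n = q * 2 - 1  # -> n = 33
q = c + n  # -> q = 60
c = q - c  # -> c = 33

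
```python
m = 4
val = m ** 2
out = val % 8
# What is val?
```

Answer: 16

Derivation:
Trace (tracking val):
m = 4  # -> m = 4
val = m ** 2  # -> val = 16
out = val % 8  # -> out = 0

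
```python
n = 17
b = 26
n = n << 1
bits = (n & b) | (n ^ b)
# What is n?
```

Answer: 34

Derivation:
Trace (tracking n):
n = 17  # -> n = 17
b = 26  # -> b = 26
n = n << 1  # -> n = 34
bits = n & b | n ^ b  # -> bits = 58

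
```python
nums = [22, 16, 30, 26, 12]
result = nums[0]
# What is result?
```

Answer: 22

Derivation:
Trace (tracking result):
nums = [22, 16, 30, 26, 12]  # -> nums = [22, 16, 30, 26, 12]
result = nums[0]  # -> result = 22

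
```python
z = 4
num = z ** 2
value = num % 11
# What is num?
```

Trace (tracking num):
z = 4  # -> z = 4
num = z ** 2  # -> num = 16
value = num % 11  # -> value = 5

Answer: 16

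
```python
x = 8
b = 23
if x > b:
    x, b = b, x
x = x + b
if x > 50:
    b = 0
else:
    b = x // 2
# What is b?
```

Trace (tracking b):
x = 8  # -> x = 8
b = 23  # -> b = 23
if x > b:  # condition is False
x = x + b  # -> x = 31
if x > 50:  # condition is False
else:
    b = x // 2  # -> b = 15

Answer: 15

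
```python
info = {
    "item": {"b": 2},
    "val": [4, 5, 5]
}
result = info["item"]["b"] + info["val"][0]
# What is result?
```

Answer: 6

Derivation:
Trace (tracking result):
info = {'item': {'b': 2}, 'val': [4, 5, 5]}  # -> info = {'item': {'b': 2}, 'val': [4, 5, 5]}
result = info['item']['b'] + info['val'][0]  # -> result = 6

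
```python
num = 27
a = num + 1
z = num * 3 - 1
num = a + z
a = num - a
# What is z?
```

Answer: 80

Derivation:
Trace (tracking z):
num = 27  # -> num = 27
a = num + 1  # -> a = 28
z = num * 3 - 1  # -> z = 80
num = a + z  # -> num = 108
a = num - a  # -> a = 80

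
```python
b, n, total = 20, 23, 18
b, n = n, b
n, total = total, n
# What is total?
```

Answer: 20

Derivation:
Trace (tracking total):
b, n, total = (20, 23, 18)  # -> b = 20, n = 23, total = 18
b, n = (n, b)  # -> b = 23, n = 20
n, total = (total, n)  # -> n = 18, total = 20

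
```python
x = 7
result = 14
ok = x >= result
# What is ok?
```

Trace (tracking ok):
x = 7  # -> x = 7
result = 14  # -> result = 14
ok = x >= result  # -> ok = False

Answer: False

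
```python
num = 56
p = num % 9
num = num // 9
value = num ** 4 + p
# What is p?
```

Answer: 2

Derivation:
Trace (tracking p):
num = 56  # -> num = 56
p = num % 9  # -> p = 2
num = num // 9  # -> num = 6
value = num ** 4 + p  # -> value = 1298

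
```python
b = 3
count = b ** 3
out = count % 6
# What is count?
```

Trace (tracking count):
b = 3  # -> b = 3
count = b ** 3  # -> count = 27
out = count % 6  # -> out = 3

Answer: 27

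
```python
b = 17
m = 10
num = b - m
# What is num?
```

Trace (tracking num):
b = 17  # -> b = 17
m = 10  # -> m = 10
num = b - m  # -> num = 7

Answer: 7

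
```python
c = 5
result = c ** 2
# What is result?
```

Trace (tracking result):
c = 5  # -> c = 5
result = c ** 2  # -> result = 25

Answer: 25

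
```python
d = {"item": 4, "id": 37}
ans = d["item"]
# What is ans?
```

Answer: 4

Derivation:
Trace (tracking ans):
d = {'item': 4, 'id': 37}  # -> d = {'item': 4, 'id': 37}
ans = d['item']  # -> ans = 4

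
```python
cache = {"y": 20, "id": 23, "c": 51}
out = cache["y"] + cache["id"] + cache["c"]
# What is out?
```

Trace (tracking out):
cache = {'y': 20, 'id': 23, 'c': 51}  # -> cache = {'y': 20, 'id': 23, 'c': 51}
out = cache['y'] + cache['id'] + cache['c']  # -> out = 94

Answer: 94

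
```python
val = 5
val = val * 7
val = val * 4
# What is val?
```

Trace (tracking val):
val = 5  # -> val = 5
val = val * 7  # -> val = 35
val = val * 4  # -> val = 140

Answer: 140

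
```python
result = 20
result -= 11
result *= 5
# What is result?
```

Trace (tracking result):
result = 20  # -> result = 20
result -= 11  # -> result = 9
result *= 5  # -> result = 45

Answer: 45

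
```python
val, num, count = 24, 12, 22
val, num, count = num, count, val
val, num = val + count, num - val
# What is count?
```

Trace (tracking count):
val, num, count = (24, 12, 22)  # -> val = 24, num = 12, count = 22
val, num, count = (num, count, val)  # -> val = 12, num = 22, count = 24
val, num = (val + count, num - val)  # -> val = 36, num = 10

Answer: 24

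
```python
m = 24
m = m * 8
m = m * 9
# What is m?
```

Answer: 1728

Derivation:
Trace (tracking m):
m = 24  # -> m = 24
m = m * 8  # -> m = 192
m = m * 9  # -> m = 1728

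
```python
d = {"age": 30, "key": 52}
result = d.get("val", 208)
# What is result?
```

Answer: 208

Derivation:
Trace (tracking result):
d = {'age': 30, 'key': 52}  # -> d = {'age': 30, 'key': 52}
result = d.get('val', 208)  # -> result = 208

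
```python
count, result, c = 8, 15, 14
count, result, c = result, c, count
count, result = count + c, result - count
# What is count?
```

Answer: 23

Derivation:
Trace (tracking count):
count, result, c = (8, 15, 14)  # -> count = 8, result = 15, c = 14
count, result, c = (result, c, count)  # -> count = 15, result = 14, c = 8
count, result = (count + c, result - count)  # -> count = 23, result = -1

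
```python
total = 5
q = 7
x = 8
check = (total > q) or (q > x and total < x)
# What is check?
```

Trace (tracking check):
total = 5  # -> total = 5
q = 7  # -> q = 7
x = 8  # -> x = 8
check = total > q or (q > x and total < x)  # -> check = False

Answer: False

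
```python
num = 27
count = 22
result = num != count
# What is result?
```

Trace (tracking result):
num = 27  # -> num = 27
count = 22  # -> count = 22
result = num != count  # -> result = True

Answer: True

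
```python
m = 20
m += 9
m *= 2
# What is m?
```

Trace (tracking m):
m = 20  # -> m = 20
m += 9  # -> m = 29
m *= 2  # -> m = 58

Answer: 58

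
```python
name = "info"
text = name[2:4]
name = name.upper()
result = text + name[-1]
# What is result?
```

Answer: 'foO'

Derivation:
Trace (tracking result):
name = 'info'  # -> name = 'info'
text = name[2:4]  # -> text = 'fo'
name = name.upper()  # -> name = 'INFO'
result = text + name[-1]  # -> result = 'foO'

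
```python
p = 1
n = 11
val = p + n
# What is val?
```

Answer: 12

Derivation:
Trace (tracking val):
p = 1  # -> p = 1
n = 11  # -> n = 11
val = p + n  # -> val = 12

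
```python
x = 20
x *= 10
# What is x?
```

Answer: 200

Derivation:
Trace (tracking x):
x = 20  # -> x = 20
x *= 10  # -> x = 200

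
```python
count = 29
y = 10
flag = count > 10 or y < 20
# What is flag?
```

Answer: True

Derivation:
Trace (tracking flag):
count = 29  # -> count = 29
y = 10  # -> y = 10
flag = count > 10 or y < 20  # -> flag = True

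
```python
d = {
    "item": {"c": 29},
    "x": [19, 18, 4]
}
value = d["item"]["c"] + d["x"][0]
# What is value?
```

Answer: 48

Derivation:
Trace (tracking value):
d = {'item': {'c': 29}, 'x': [19, 18, 4]}  # -> d = {'item': {'c': 29}, 'x': [19, 18, 4]}
value = d['item']['c'] + d['x'][0]  # -> value = 48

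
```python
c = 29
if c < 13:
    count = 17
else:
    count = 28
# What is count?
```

Trace (tracking count):
c = 29  # -> c = 29
if c < 13:  # condition is False
else:
    count = 28  # -> count = 28

Answer: 28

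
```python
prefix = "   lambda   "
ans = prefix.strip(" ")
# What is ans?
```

Answer: 'lambda'

Derivation:
Trace (tracking ans):
prefix = '   lambda   '  # -> prefix = '   lambda   '
ans = prefix.strip(' ')  # -> ans = 'lambda'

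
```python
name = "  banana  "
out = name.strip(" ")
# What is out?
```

Trace (tracking out):
name = '  banana  '  # -> name = '  banana  '
out = name.strip(' ')  # -> out = 'banana'

Answer: 'banana'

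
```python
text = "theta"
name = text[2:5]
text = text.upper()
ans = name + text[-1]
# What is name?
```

Trace (tracking name):
text = 'theta'  # -> text = 'theta'
name = text[2:5]  # -> name = 'eta'
text = text.upper()  # -> text = 'THETA'
ans = name + text[-1]  # -> ans = 'etaA'

Answer: 'eta'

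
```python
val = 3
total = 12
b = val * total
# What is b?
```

Answer: 36

Derivation:
Trace (tracking b):
val = 3  # -> val = 3
total = 12  # -> total = 12
b = val * total  # -> b = 36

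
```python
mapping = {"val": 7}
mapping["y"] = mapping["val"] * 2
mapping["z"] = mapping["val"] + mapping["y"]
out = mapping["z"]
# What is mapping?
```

Trace (tracking mapping):
mapping = {'val': 7}  # -> mapping = {'val': 7}
mapping['y'] = mapping['val'] * 2  # -> mapping = {'val': 7, 'y': 14}
mapping['z'] = mapping['val'] + mapping['y']  # -> mapping = {'val': 7, 'y': 14, 'z': 21}
out = mapping['z']  # -> out = 21

Answer: {'val': 7, 'y': 14, 'z': 21}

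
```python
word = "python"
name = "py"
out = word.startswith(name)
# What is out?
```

Answer: True

Derivation:
Trace (tracking out):
word = 'python'  # -> word = 'python'
name = 'py'  # -> name = 'py'
out = word.startswith(name)  # -> out = True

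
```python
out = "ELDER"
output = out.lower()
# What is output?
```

Answer: 'elder'

Derivation:
Trace (tracking output):
out = 'ELDER'  # -> out = 'ELDER'
output = out.lower()  # -> output = 'elder'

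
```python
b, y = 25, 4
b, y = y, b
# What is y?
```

Trace (tracking y):
b, y = (25, 4)  # -> b = 25, y = 4
b, y = (y, b)  # -> b = 4, y = 25

Answer: 25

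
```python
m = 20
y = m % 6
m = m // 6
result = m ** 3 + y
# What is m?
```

Trace (tracking m):
m = 20  # -> m = 20
y = m % 6  # -> y = 2
m = m // 6  # -> m = 3
result = m ** 3 + y  # -> result = 29

Answer: 3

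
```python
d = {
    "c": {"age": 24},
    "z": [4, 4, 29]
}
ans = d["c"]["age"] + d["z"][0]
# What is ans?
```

Trace (tracking ans):
d = {'c': {'age': 24}, 'z': [4, 4, 29]}  # -> d = {'c': {'age': 24}, 'z': [4, 4, 29]}
ans = d['c']['age'] + d['z'][0]  # -> ans = 28

Answer: 28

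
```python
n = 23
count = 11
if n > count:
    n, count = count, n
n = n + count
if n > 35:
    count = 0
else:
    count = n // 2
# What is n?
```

Answer: 34

Derivation:
Trace (tracking n):
n = 23  # -> n = 23
count = 11  # -> count = 11
if n > count:  # condition is True
    n, count = (count, n)  # -> n = 11, count = 23
n = n + count  # -> n = 34
if n > 35:  # condition is False
else:
    count = n // 2  # -> count = 17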